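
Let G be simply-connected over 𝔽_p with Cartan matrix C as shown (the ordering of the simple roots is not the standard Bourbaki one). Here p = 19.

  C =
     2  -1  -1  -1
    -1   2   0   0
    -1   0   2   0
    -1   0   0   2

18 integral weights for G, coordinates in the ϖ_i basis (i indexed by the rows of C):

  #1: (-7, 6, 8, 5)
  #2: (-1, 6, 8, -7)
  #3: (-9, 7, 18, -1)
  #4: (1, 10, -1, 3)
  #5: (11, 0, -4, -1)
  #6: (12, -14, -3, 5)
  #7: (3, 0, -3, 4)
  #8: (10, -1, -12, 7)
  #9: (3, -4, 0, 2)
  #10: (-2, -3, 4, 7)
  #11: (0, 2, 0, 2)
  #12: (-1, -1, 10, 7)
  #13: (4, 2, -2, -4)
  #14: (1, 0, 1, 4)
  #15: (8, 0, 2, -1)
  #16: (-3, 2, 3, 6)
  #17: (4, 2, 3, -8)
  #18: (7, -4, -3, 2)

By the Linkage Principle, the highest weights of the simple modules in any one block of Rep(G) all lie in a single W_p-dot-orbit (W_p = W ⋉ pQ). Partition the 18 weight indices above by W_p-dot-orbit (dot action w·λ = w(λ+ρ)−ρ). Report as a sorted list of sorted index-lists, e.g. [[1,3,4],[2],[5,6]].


Dynkin diagram of C (from the 6 off-diagonal −1 entries): D_4.

λ_j+ρ reflected into Ā_19 (⟨·,θ^∨⟩≤19); 4-tuples as given:

  1: (6, 1, 3, 0) · 2: (6, 1, 3, 0) · 3: (0, 0, 11, 8) · 4: (2, 11, 0, 4) · 5: (6, 1, 3, 0) · 6: (2, 11, 0, 4) · 7: (2, 1, 2, 5) · 8: (0, 0, 11, 8) · 9: (1, 3, 1, 3) · 10: (2, 1, 2, 5) · 11: (1, 3, 1, 3) · 12: (0, 0, 11, 8) · 13: (1, 3, 1, 3) · 14: (2, 1, 2, 5) · 15: (6, 1, 3, 0) · 16: (2, 1, 2, 5) · 17: (2, 1, 2, 5) · 18: (3, 3, 2, 3)

These 18 weights hit 6 W_19-dot-orbits; sizes (4, 3, 2, 5, 3, 1):

[[1, 2, 5, 15], [3, 8, 12], [4, 6], [7, 10, 14, 16, 17], [9, 11, 13], [18]]


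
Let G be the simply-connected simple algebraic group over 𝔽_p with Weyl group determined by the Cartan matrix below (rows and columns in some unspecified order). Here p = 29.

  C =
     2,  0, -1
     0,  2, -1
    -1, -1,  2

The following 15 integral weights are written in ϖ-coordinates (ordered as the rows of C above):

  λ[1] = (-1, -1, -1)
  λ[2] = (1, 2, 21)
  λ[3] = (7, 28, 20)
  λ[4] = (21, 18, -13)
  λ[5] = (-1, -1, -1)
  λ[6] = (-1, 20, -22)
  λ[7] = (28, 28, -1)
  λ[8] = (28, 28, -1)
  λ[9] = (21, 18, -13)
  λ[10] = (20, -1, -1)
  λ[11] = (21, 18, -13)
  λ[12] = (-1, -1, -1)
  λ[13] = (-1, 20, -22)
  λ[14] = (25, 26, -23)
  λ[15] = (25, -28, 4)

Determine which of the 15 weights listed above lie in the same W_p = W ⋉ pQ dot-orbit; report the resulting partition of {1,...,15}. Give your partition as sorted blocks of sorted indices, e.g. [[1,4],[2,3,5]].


Cartan matrix: type A_3 (|W|=24); un-permuting the 3 rows.

Alcove-folded reps (p=29, 15 weights, presented ϖ-order):

  1: (0, 0, 0)
  2: (2, 3, 22)
  3: (21, 0, 0)
  4: (10, 7, 12)
  5: (0, 0, 0)
  6: (21, 0, 0)
  7: (0, 0, 0)
  8: (0, 0, 0)
  9: (10, 7, 12)
  10: (21, 0, 0)
  11: (10, 7, 12)
  12: (0, 0, 0)
  13: (21, 0, 0)
  14: (2, 3, 22)
  15: (2, 3, 22)

Grouping the 15 weights by Ā_29-representative: 4 linkage classes.

[[1, 5, 7, 8, 12], [2, 14, 15], [3, 6, 10, 13], [4, 9, 11]]


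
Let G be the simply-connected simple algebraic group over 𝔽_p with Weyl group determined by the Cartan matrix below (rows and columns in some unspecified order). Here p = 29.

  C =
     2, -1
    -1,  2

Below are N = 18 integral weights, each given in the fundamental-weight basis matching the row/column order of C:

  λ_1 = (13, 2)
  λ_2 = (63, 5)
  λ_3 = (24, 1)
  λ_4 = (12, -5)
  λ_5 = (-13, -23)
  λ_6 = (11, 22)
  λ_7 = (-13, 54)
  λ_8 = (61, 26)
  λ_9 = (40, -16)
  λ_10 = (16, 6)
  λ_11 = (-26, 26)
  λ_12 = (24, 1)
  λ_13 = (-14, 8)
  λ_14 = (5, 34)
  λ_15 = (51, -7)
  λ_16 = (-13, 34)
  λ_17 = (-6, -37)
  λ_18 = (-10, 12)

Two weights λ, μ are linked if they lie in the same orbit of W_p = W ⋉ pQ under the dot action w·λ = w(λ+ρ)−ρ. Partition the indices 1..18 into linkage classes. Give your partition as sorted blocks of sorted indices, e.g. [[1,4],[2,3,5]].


Dynkin diagram of C (from the 2 off-diagonal −1 entries): A_2.

W_29-reps of the 18 weights in Ā_29 (same 2-coord order as C):

    λ_1 → (14, 3)
    λ_2 → (6, 17)
    λ_3 → (25, 2)
    λ_4 → (9, 4)
    λ_5 → (17, 7)
    λ_6 → (6, 17)
    λ_7 → (14, 3)
    λ_8 → (25, 2)
    λ_9 → (14, 3)
    λ_10 → (17, 7)
    λ_11 → (25, 2)
    λ_12 → (25, 2)
    λ_13 → (9, 4)
    λ_14 → (6, 17)
    λ_15 → (6, 17)
    λ_16 → (6, 17)
    λ_17 → (17, 7)
    λ_18 → (9, 4)

These 18 weights hit 5 W_29-dot-orbits; sizes (3, 5, 4, 3, 3):

[[1, 7, 9], [2, 6, 14, 15, 16], [3, 8, 11, 12], [4, 13, 18], [5, 10, 17]]


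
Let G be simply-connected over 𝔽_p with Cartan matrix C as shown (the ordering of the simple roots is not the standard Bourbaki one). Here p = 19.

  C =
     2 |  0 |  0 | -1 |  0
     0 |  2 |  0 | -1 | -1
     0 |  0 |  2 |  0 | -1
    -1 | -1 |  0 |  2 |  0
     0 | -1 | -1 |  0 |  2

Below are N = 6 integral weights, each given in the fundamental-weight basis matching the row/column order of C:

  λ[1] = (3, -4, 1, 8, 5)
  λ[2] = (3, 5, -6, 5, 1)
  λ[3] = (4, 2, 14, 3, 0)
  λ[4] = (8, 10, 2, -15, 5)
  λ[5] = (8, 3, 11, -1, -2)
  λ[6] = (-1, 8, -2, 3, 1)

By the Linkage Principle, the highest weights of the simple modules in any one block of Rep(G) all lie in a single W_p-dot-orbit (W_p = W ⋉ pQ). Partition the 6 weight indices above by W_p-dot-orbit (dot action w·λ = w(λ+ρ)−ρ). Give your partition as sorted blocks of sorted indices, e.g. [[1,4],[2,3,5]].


Root system A_5: the 5×5 matrix C matches after relabeling.

Folding the 6 weights λ_j+ρ into Ā_19 (reps in the given 5-coord order):

  1: (4, 3, 2, 6, 3) · 2: (4, 3, 2, 6, 3) · 3: (4, 3, 6, 0, 1) · 4: (4, 3, 2, 6, 3) · 5: (4, 3, 6, 0, 1) · 6: (0, 9, 1, 4, 1)

Partition of {1..6} into 3 W_19-dot-orbits:

[[1, 2, 4], [3, 5], [6]]


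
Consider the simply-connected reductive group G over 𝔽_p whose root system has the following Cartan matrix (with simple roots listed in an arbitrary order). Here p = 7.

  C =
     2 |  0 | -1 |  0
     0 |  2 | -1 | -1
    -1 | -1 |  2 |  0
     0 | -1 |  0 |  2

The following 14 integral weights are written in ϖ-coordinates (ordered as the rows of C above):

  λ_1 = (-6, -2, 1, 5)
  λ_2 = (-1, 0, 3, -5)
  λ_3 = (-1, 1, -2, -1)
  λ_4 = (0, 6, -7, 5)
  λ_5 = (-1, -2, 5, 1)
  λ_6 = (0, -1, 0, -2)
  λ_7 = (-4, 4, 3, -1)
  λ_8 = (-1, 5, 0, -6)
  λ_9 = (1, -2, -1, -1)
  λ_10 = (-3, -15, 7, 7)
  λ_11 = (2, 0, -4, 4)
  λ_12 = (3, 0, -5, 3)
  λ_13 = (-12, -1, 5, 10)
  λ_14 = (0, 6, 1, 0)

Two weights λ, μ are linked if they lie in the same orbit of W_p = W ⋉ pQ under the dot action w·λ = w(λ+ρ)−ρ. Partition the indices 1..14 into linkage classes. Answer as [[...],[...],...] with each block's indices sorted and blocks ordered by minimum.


Root system A_4: the 4×4 matrix C matches after relabeling.

Alcove-folded reps (p=7, 14 weights, presented ϖ-order):

    1: (1, 3, 1, 2)
    2: (0, 3, 1, 1)
    3: (1, 1, 0, 0)
    4: (1, 1, 0, 0)
    5: (0, 1, 5, 1)
    6: (1, 1, 0, 0)
    7: (1, 3, 1, 2)
    8: (0, 1, 1, 5)
    9: (1, 1, 0, 0)
    10: (1, 1, 0, 0)
    11: (0, 2, 1, 3)
    12: (0, 3, 1, 1)
    13: (0, 3, 1, 1)
    14: (0, 3, 1, 1)

Grouping the 14 weights by Ā_7-representative: 6 linkage classes.

[[1, 7], [2, 12, 13, 14], [3, 4, 6, 9, 10], [5], [8], [11]]


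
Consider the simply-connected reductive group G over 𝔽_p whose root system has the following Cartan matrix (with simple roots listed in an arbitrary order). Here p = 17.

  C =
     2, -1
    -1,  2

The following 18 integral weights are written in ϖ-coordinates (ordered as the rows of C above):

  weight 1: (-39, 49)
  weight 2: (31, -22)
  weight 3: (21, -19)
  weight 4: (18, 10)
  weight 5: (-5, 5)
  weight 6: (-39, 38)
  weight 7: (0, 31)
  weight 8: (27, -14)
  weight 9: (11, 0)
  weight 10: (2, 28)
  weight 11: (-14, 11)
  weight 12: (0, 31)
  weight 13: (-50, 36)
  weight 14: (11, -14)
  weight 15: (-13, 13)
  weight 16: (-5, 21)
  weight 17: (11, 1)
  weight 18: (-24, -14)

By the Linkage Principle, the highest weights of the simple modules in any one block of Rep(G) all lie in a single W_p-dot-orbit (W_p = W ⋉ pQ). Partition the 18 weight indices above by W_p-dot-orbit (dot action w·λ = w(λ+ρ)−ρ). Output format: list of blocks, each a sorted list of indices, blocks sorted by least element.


Type A_2, rank 2, |W|=6; reorder rows/cols to standard.

λ_j+ρ reflected into Ā_17 (⟨·,θ^∨⟩≤17); 2-tuples as given:

  1: (12, 1)
  2: (4, 2)
  3: (1, 12)
  4: (4, 2)
  5: (4, 2)
  6: (1, 12)
  7: (15, 1)
  8: (4, 2)
  9: (12, 1)
  10: (12, 2)
  11: (12, 1)
  12: (15, 1)
  13: (12, 2)
  14: (1, 12)
  15: (12, 2)
  16: (1, 12)
  17: (12, 2)
  18: (4, 2)

These 18 weights hit 5 W_17-dot-orbits; sizes (3, 5, 4, 2, 4):

[[1, 9, 11], [2, 4, 5, 8, 18], [3, 6, 14, 16], [7, 12], [10, 13, 15, 17]]


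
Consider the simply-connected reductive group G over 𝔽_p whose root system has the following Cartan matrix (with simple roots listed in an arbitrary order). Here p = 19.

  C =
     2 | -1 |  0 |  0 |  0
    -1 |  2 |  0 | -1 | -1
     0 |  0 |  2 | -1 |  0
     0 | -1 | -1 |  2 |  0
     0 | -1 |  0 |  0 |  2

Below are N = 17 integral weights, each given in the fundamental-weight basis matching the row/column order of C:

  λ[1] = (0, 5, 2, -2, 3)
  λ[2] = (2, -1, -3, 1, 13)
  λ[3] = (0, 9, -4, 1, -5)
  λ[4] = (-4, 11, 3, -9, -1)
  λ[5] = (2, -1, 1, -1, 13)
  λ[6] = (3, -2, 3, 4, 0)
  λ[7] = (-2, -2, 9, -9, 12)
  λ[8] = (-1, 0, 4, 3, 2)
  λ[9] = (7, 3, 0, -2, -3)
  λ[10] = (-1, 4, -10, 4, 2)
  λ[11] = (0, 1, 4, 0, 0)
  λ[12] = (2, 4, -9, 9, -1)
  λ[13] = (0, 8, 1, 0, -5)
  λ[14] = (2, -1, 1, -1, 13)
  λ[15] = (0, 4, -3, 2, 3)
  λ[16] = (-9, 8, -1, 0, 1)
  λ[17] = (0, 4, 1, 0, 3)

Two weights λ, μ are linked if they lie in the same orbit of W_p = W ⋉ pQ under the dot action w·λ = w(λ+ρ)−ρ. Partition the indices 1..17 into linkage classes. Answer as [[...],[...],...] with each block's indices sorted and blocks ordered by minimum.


Root system D_5: the 5×5 matrix C matches after relabeling.

Folding the 17 weights λ_j+ρ into Ā_19 (reps in the given 5-coord order):

  1: (1, 5, 2, 1, 4);  2: (3, 0, 2, 0, 14);  3: (1, 5, 2, 1, 4);  4: (3, 1, 4, 4, 0);  5: (3, 0, 2, 0, 14);  6: (3, 1, 4, 4, 0);  7: (8, 1, 0, 1, 2);  8: (0, 1, 5, 4, 3);  9: (8, 1, 0, 1, 2);  10: (0, 1, 5, 4, 3);  11: (1, 2, 5, 1, 1);  12: (3, 1, 4, 4, 0);  13: (1, 5, 2, 1, 4);  14: (3, 0, 2, 0, 14);  15: (1, 5, 2, 1, 4);  16: (8, 1, 0, 1, 2);  17: (1, 5, 2, 1, 4)

The 17 indices split into 6 linkage classes (same alcove rep ⇔ same W_19-dot-orbit):

[[1, 3, 13, 15, 17], [2, 5, 14], [4, 6, 12], [7, 9, 16], [8, 10], [11]]


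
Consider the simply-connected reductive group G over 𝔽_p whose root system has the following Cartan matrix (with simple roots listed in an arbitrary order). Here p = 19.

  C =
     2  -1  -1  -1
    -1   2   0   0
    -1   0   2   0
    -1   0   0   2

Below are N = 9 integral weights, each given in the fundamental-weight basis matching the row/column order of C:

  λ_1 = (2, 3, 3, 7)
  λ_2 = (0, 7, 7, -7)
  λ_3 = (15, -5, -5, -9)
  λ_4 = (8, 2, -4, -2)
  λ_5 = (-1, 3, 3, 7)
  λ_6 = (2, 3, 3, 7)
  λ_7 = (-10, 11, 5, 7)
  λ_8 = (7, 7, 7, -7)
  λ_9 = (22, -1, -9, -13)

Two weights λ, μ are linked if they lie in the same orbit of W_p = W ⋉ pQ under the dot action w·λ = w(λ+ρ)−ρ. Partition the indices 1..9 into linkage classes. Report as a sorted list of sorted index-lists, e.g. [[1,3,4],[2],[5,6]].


Root system D_4: the 4×4 matrix C matches after relabeling.

λ_j+ρ reflected into Ā_19 (⟨·,θ^∨⟩≤19); 4-tuples as given:

    λ_1 → (0, 4, 4, 8)
    λ_2 → (5, 3, 3, 1)
    λ_3 → (0, 4, 4, 8)
    λ_4 → (5, 3, 3, 1)
    λ_5 → (0, 4, 4, 8)
    λ_6 → (0, 4, 4, 8)
    λ_7 → (5, 3, 3, 1)
    λ_8 → (5, 3, 3, 1)
    λ_9 → (0, 4, 4, 8)

2 distinct reps among the 9 weights ⇒ 2 W_19-linkage classes:

[[1, 3, 5, 6, 9], [2, 4, 7, 8]]


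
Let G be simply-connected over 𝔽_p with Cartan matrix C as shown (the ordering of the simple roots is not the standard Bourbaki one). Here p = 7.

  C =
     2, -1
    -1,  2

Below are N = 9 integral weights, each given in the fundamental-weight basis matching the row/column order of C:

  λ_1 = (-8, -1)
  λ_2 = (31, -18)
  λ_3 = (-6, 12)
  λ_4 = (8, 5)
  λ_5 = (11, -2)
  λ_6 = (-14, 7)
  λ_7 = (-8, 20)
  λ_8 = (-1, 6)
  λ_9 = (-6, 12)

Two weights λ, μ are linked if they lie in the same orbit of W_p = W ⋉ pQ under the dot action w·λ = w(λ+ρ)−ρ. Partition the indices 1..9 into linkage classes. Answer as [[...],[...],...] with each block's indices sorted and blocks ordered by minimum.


C ↔ A_2 under row/col permutation; |W(A_2)| = 6.

W_7-reps of the 9 weights in Ā_7 (same 2-coord order as C):

    λ_1+ρ ↦ (0, 7)
    λ_2+ρ ↦ (1, 3)
    λ_3+ρ ↦ (1, 1)
    λ_4+ρ ↦ (1, 1)
    λ_5+ρ ↦ (2, 4)
    λ_6+ρ ↦ (1, 1)
    λ_7+ρ ↦ (0, 7)
    λ_8+ρ ↦ (0, 7)
    λ_9+ρ ↦ (1, 1)

These 9 weights hit 4 W_7-dot-orbits; sizes (3, 1, 4, 1):

[[1, 7, 8], [2], [3, 4, 6, 9], [5]]


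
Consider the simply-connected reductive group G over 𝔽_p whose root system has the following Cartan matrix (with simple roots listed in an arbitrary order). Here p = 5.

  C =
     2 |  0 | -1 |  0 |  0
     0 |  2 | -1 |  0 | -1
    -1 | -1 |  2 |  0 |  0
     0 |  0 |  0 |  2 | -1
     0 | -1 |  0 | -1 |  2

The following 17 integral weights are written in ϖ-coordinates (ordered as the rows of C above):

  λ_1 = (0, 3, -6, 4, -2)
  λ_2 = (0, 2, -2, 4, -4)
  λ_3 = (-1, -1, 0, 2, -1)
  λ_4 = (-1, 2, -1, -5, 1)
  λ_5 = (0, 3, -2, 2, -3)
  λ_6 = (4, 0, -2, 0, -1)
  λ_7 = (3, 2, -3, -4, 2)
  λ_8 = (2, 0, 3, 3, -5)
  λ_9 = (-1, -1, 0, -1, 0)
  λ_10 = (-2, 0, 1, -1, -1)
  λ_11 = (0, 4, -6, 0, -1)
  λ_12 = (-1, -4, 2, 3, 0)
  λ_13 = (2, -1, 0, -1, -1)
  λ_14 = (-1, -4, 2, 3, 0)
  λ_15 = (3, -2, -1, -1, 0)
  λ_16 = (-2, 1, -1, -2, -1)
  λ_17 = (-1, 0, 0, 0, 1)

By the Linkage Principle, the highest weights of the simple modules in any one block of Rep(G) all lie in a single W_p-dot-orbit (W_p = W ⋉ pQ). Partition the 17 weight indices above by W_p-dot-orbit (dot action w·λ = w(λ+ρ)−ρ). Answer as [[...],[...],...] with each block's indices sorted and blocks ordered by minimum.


Root system A_5: the 5×5 matrix C matches after relabeling.

Folding the 17 weights λ_j+ρ into Ā_5 (reps in the given 5-coord order):

  [1] (0, 0, 1, 0, 1);  [2] (0, 1, 0, 2, 2);  [3] (0, 0, 1, 3, 0);  [4] (0, 1, 0, 2, 2);  [5] (0, 1, 1, 1, 2);  [6] (3, 0, 1, 0, 0);  [7] (1, 1, 1, 0, 0);  [8] (0, 1, 1, 1, 2);  [9] (0, 0, 1, 0, 1);  [10] (1, 1, 1, 0, 0);  [11] (3, 0, 1, 0, 0);  [12] (0, 1, 0, 2, 2);  [13] (3, 0, 1, 0, 0);  [14] (0, 1, 0, 2, 2);  [15] (3, 0, 1, 0, 0);  [16] (0, 0, 1, 0, 1);  [17] (0, 1, 1, 1, 2)

These 17 weights hit 6 W_5-dot-orbits; sizes (3, 4, 1, 3, 4, 2):

[[1, 9, 16], [2, 4, 12, 14], [3], [5, 8, 17], [6, 11, 13, 15], [7, 10]]


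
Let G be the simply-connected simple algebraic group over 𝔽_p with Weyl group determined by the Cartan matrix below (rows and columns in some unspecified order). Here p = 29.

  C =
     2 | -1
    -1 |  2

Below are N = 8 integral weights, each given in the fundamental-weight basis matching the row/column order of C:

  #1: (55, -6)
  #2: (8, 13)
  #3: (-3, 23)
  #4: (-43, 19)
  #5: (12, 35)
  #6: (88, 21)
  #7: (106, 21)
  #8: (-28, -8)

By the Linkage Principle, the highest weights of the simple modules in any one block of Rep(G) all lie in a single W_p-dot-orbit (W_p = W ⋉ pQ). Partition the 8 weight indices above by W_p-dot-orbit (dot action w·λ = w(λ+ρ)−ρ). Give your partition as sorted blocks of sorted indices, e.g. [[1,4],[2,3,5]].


Root system A_2: the 2×2 matrix C matches after relabeling.

Each λ_j+ρ reduced to Ā_29; 2-tuples below use C's row order:

  λ_1 → (2, 22)
  λ_2 → (9, 14)
  λ_3 → (2, 22)
  λ_4 → (7, 9)
  λ_5 → (7, 9)
  λ_6 → (2, 22)
  λ_7 → (7, 9)
  λ_8 → (2, 22)

The 8 indices split into 3 linkage classes (same alcove rep ⇔ same W_29-dot-orbit):

[[1, 3, 6, 8], [2], [4, 5, 7]]


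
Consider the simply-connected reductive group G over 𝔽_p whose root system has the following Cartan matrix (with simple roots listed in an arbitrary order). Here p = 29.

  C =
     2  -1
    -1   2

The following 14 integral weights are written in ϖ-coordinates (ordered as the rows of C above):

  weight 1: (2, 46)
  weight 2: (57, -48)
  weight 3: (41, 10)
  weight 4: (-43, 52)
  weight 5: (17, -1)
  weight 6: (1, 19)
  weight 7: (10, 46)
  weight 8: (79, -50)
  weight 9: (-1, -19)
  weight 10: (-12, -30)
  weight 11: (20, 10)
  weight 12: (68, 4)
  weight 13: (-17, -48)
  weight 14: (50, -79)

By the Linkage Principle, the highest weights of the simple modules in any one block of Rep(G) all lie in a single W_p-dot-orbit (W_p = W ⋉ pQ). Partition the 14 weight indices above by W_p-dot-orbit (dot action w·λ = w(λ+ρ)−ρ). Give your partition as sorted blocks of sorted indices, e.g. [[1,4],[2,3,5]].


A_2 Cartan matrix, 2 simple roots permuted; ρ=(1,1).

Folding the 14 weights λ_j+ρ into Ā_29 (reps in the given 2-coord order):

    λ_1 → (18, 8)
    λ_2 → (18, 0)
    λ_3 → (5, 13)
    λ_4 → (5, 13)
    λ_5 → (18, 0)
    λ_6 → (2, 20)
    λ_7 → (18, 0)
    λ_8 → (2, 20)
    λ_9 → (18, 0)
    λ_10 → (18, 0)
    λ_11 → (18, 8)
    λ_12 → (5, 13)
    λ_13 → (5, 13)
    λ_14 → (2, 20)

Partition of {1..14} into 4 W_29-dot-orbits:

[[1, 11], [2, 5, 7, 9, 10], [3, 4, 12, 13], [6, 8, 14]]


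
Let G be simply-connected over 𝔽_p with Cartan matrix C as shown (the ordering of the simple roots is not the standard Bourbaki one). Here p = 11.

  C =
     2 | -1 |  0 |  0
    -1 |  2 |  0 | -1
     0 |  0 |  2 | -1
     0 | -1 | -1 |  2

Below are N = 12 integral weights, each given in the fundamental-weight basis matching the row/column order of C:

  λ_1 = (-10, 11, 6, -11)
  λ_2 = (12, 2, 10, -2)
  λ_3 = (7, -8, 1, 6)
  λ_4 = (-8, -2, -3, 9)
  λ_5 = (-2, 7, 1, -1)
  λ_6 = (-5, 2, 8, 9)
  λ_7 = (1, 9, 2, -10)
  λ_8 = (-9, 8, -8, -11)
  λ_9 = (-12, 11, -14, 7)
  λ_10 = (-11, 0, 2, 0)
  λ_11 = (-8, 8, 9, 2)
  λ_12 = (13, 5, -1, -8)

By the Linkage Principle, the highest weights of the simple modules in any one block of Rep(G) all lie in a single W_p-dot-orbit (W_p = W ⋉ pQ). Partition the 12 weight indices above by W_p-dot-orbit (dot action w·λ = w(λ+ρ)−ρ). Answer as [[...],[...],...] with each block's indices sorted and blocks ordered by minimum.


Root system A_4: the 4×4 matrix C matches after relabeling.

Each λ_j+ρ reduced to Ā_11; 4-tuples below use C's row order:

  1: (1, 7, 2, 0);  2: (2, 2, 1, 0);  3: (1, 7, 2, 0);  4: (1, 7, 2, 0);  5: (1, 7, 2, 0);  6: (1, 7, 2, 0);  7: (1, 1, 5, 3);  8: (1, 1, 5, 3);  9: (2, 2, 1, 0);  10: (1, 1, 5, 3);  11: (2, 2, 1, 0);  12: (2, 2, 1, 0)

The 12 indices split into 3 linkage classes (same alcove rep ⇔ same W_11-dot-orbit):

[[1, 3, 4, 5, 6], [2, 9, 11, 12], [7, 8, 10]]


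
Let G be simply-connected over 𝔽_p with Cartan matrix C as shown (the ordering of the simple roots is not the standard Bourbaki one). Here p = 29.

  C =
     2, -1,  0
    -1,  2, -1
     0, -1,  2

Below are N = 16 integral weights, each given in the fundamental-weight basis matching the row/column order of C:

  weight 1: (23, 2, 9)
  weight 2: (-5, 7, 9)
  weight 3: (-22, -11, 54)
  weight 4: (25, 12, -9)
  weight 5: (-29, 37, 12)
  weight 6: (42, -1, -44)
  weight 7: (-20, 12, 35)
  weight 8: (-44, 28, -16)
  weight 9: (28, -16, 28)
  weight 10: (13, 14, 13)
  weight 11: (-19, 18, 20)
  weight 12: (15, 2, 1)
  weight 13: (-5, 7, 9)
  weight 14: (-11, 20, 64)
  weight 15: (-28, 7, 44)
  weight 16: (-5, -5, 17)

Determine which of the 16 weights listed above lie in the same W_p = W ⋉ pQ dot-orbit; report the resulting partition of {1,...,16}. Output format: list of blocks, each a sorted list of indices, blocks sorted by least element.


Type A_3, rank 3, |W|=24; reorder rows/cols to standard.

Folding the 16 weights λ_j+ρ into Ā_29 (reps in the given 3-coord order):

    λ_1 → (16, 3, 2)
    λ_2 → (4, 4, 10)
    λ_3 → (16, 3, 2)
    λ_4 → (16, 3, 2)
    λ_5 → (6, 1, 9)
    λ_6 → (0, 15, 0)
    λ_7 → (6, 1, 9)
    λ_8 → (0, 15, 0)
    λ_9 → (0, 15, 0)
    λ_10 → (0, 15, 0)
    λ_11 → (7, 1, 10)
    λ_12 → (16, 3, 2)
    λ_13 → (4, 4, 10)
    λ_14 → (7, 1, 10)
    λ_15 → (16, 3, 2)
    λ_16 → (4, 4, 10)

Linkage partition of the 16 weights (5 classes, p=29):

[[1, 3, 4, 12, 15], [2, 13, 16], [5, 7], [6, 8, 9, 10], [11, 14]]


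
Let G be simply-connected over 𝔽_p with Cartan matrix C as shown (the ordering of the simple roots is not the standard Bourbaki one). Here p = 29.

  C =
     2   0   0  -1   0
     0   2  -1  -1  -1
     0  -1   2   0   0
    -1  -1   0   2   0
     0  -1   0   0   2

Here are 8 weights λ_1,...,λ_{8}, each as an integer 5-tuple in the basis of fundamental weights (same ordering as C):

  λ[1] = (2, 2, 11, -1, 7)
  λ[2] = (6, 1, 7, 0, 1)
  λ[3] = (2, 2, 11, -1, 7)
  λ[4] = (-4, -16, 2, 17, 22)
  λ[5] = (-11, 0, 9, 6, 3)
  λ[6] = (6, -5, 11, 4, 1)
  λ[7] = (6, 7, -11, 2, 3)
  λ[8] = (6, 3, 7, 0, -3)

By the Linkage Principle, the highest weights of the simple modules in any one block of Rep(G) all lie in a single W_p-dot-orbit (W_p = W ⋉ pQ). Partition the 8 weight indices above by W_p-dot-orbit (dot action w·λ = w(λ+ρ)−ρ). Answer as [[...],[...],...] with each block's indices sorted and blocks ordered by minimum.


C ↔ D_5 under row/col permutation; |W(D_5)| = 1920.

Folding the 8 weights λ_j+ρ into Ā_29 (reps in the given 5-coord order):

    λ_1 → (3, 3, 12, 0, 8)
    λ_2 → (7, 2, 8, 1, 2)
    λ_3 → (3, 3, 12, 0, 8)
    λ_4 → (3, 3, 12, 0, 8)
    λ_5 → (7, 2, 8, 1, 2)
    λ_6 → (7, 2, 8, 1, 2)
    λ_7 → (7, 2, 8, 1, 2)
    λ_8 → (7, 2, 8, 1, 2)

2 distinct reps among the 8 weights ⇒ 2 W_29-linkage classes:

[[1, 3, 4], [2, 5, 6, 7, 8]]


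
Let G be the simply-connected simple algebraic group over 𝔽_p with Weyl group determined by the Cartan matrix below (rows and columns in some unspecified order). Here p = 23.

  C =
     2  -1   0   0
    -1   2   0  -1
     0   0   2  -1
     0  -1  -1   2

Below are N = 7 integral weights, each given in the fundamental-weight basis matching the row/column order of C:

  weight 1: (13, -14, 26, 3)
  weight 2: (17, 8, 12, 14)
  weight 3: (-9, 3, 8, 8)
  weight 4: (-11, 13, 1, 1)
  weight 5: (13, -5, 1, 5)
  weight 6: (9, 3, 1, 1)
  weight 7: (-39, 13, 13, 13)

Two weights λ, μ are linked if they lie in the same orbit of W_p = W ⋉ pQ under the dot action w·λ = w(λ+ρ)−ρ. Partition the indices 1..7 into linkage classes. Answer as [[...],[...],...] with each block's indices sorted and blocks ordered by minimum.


Dynkin diagram of C (from the 6 off-diagonal −1 entries): A_4.

Alcove-folded reps (p=23, 7 weights, presented ϖ-order):

  λ_1 → (4, 4, 9, 5)
  λ_2 → (4, 4, 9, 5)
  λ_3 → (4, 4, 9, 5)
  λ_4 → (10, 4, 2, 2)
  λ_5 → (10, 4, 2, 2)
  λ_6 → (10, 4, 2, 2)
  λ_7 → (4, 4, 9, 5)

Grouping the 7 weights by Ā_23-representative: 2 linkage classes.

[[1, 2, 3, 7], [4, 5, 6]]


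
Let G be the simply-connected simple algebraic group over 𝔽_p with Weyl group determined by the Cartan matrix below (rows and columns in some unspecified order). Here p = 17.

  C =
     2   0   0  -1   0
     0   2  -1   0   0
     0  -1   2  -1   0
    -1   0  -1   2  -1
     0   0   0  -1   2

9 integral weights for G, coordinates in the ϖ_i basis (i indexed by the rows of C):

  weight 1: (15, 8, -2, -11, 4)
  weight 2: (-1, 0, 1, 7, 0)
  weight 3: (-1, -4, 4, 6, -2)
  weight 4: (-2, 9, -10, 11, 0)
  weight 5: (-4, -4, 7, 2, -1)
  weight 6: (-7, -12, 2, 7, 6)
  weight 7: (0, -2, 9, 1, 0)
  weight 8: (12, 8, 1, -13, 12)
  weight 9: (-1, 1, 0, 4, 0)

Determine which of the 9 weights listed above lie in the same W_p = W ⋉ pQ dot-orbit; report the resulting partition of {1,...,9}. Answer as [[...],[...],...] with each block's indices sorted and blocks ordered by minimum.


D_5 Cartan matrix, 5 simple roots permuted; ρ=(1,1,1,1,1).

λ_j+ρ reflected into Ā_17 (⟨·,θ^∨⟩≤17); 5-tuples as given:

  [1] (0, 2, 1, 5, 1);  [2] (0, 2, 1, 5, 1);  [3] (0, 2, 1, 5, 1);  [4] (1, 1, 1, 2, 1);  [5] (3, 3, 5, 0, 0);  [6] (0, 2, 1, 5, 1);  [7] (1, 1, 1, 2, 1);  [8] (1, 1, 1, 2, 1);  [9] (0, 2, 1, 5, 1)

Partition of {1..9} into 3 W_17-dot-orbits:

[[1, 2, 3, 6, 9], [4, 7, 8], [5]]


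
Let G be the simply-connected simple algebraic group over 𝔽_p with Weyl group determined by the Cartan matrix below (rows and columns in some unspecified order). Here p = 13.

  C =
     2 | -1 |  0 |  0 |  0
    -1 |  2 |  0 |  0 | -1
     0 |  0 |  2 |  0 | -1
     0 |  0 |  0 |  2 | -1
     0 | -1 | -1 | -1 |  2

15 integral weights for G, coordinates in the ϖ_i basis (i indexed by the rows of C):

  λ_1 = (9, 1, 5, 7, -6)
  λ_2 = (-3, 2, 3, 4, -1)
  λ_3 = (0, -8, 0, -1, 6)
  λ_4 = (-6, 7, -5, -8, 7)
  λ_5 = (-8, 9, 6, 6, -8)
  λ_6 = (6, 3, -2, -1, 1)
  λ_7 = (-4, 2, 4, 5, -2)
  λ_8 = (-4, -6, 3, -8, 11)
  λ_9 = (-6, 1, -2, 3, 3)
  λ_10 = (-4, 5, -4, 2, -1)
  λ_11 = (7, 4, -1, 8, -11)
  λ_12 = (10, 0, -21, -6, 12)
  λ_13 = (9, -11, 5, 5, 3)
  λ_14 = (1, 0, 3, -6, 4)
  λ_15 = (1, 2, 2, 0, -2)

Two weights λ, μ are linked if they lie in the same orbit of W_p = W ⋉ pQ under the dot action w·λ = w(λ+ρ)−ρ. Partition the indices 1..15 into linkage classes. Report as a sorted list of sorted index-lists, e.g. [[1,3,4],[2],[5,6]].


D_5 Cartan matrix, 5 simple roots permuted; ρ=(1,1,1,1,1).

Folding the 15 weights λ_j+ρ into Ā_13 (reps in the given 5-coord order):

  [1] (2, 2, 2, 0, 1) · [2] (2, 1, 4, 5, 0) · [3] (6, 1, 1, 0, 0) · [4] (2, 3, 1, 4, 0) · [5] (3, 0, 0, 0, 3) · [6] (6, 1, 1, 0, 0) · [7] (2, 1, 4, 5, 0) · [8] (2, 3, 1, 4, 0) · [9] (2, 3, 1, 4, 0) · [10] (3, 0, 0, 0, 3) · [11] (2, 1, 4, 5, 0) · [12] (6, 1, 1, 0, 0) · [13] (3, 0, 0, 0, 3) · [14] (2, 1, 4, 5, 0) · [15] (2, 2, 2, 0, 1)

Grouping the 15 weights by Ā_13-representative: 5 linkage classes.

[[1, 15], [2, 7, 11, 14], [3, 6, 12], [4, 8, 9], [5, 10, 13]]


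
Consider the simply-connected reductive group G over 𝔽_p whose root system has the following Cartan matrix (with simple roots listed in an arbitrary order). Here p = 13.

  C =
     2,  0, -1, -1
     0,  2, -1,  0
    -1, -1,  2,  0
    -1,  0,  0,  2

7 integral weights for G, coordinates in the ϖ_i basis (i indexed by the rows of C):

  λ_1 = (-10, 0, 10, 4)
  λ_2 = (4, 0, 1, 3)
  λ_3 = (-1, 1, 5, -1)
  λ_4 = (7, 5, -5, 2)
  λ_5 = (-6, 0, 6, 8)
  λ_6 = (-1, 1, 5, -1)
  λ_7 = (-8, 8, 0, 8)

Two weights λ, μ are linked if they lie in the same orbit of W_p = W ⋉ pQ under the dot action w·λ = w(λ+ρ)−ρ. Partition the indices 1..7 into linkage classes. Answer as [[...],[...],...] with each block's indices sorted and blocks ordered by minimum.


Type A_4, rank 4, |W|=120; reorder rows/cols to standard.

W_13-reps of the 7 weights in Ā_13 (same 4-coord order as C):

    1: (5, 1, 2, 4)
    2: (5, 1, 2, 4)
    3: (0, 2, 6, 0)
    4: (4, 2, 4, 3)
    5: (5, 1, 2, 4)
    6: (0, 2, 6, 0)
    7: (1, 3, 6, 2)

4 distinct reps among the 7 weights ⇒ 4 W_13-linkage classes:

[[1, 2, 5], [3, 6], [4], [7]]


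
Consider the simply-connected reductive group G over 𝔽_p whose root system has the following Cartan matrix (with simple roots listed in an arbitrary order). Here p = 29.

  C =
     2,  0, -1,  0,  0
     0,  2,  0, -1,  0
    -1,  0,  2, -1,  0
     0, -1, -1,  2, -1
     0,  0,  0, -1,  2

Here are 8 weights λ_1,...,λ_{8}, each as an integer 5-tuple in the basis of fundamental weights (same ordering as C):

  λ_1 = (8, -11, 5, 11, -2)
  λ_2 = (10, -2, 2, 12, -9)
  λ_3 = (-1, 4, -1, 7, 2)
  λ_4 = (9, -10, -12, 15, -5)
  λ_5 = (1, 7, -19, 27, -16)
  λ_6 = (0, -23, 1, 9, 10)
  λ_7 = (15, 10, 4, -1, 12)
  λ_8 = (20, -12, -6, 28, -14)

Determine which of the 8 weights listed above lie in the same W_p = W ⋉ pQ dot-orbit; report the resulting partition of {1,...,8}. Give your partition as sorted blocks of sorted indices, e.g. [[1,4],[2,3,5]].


Dynkin diagram of C (from the 8 off-diagonal −1 entries): D_5.

Alcove-folded reps (p=29, 8 weights, presented ϖ-order):

  λ_1 → (9, 10, 1, 1, 1);  λ_2 → (9, 1, 2, 2, 8);  λ_3 → (0, 5, 0, 8, 3);  λ_4 → (1, 1, 2, 4, 4);  λ_5 → (9, 1, 2, 2, 8);  λ_6 → (9, 10, 1, 1, 1);  λ_7 → (0, 5, 0, 8, 3);  λ_8 → (0, 5, 0, 8, 3)

Linkage partition of the 8 weights (4 classes, p=29):

[[1, 6], [2, 5], [3, 7, 8], [4]]


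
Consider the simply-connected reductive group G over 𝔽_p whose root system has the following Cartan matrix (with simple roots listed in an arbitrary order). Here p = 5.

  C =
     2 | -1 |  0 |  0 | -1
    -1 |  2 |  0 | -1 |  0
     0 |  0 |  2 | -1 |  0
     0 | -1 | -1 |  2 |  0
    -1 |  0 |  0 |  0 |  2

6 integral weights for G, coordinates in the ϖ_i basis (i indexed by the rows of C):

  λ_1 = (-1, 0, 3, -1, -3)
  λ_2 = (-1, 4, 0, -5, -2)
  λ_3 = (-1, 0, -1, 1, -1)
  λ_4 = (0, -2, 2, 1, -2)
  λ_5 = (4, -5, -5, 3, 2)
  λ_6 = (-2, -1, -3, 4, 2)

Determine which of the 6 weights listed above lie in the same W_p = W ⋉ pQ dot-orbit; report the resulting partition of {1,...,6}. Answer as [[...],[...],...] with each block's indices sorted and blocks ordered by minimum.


A_5 Cartan matrix, 5 simple roots permuted; ρ=(1,1,1,1,1).

W_5-reps of the 6 weights in Ā_5 (same 5-coord order as C):

  λ_1 → (1, 0, 3, 1, 0)
  λ_2 → (1, 0, 3, 1, 0)
  λ_3 → (0, 1, 0, 2, 0)
  λ_4 → (1, 0, 3, 1, 0)
  λ_5 → (1, 0, 3, 1, 0)
  λ_6 → (0, 1, 0, 2, 0)

Grouping the 6 weights by Ā_5-representative: 2 linkage classes.

[[1, 2, 4, 5], [3, 6]]


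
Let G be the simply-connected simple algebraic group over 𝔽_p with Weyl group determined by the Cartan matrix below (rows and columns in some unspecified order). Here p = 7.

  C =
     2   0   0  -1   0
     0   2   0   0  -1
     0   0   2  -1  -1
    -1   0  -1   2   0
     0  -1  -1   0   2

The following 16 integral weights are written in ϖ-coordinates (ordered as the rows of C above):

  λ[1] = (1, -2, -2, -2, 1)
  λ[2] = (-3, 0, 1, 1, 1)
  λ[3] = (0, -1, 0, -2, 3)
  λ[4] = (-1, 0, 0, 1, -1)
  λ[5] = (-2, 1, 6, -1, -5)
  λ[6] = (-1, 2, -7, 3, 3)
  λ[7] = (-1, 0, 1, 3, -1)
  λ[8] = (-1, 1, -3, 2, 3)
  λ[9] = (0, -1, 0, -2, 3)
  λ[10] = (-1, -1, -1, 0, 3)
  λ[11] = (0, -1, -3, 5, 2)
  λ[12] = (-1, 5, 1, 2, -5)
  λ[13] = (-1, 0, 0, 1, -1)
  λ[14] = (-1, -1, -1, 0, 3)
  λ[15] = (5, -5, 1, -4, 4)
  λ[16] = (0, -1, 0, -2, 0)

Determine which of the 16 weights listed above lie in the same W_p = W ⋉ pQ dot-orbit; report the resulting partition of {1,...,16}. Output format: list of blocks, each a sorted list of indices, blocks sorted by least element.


Root system A_5: the 5×5 matrix C matches after relabeling.

λ_j+ρ reflected into Ā_7 (⟨·,θ^∨⟩≤7); 5-tuples as given:

  λ_1 → (0, 0, 0, 1, 1)
  λ_2 → (2, 1, 2, 0, 2)
  λ_3 → (0, 0, 0, 1, 4)
  λ_4 → (0, 1, 1, 2, 0)
  λ_5 → (0, 2, 2, 1, 2)
  λ_6 → (2, 1, 2, 0, 2)
  λ_7 → (0, 1, 2, 4, 0)
  λ_8 → (0, 2, 2, 1, 2)
  λ_9 → (0, 0, 0, 1, 4)
  λ_10 → (0, 0, 0, 1, 4)
  λ_11 → (0, 1, 2, 4, 0)
  λ_12 → (0, 2, 2, 1, 2)
  λ_13 → (0, 1, 1, 2, 0)
  λ_14 → (0, 0, 0, 1, 4)
  λ_15 → (0, 1, 1, 2, 0)
  λ_16 → (0, 0, 0, 1, 1)

Partition of {1..16} into 6 W_7-dot-orbits:

[[1, 16], [2, 6], [3, 9, 10, 14], [4, 13, 15], [5, 8, 12], [7, 11]]


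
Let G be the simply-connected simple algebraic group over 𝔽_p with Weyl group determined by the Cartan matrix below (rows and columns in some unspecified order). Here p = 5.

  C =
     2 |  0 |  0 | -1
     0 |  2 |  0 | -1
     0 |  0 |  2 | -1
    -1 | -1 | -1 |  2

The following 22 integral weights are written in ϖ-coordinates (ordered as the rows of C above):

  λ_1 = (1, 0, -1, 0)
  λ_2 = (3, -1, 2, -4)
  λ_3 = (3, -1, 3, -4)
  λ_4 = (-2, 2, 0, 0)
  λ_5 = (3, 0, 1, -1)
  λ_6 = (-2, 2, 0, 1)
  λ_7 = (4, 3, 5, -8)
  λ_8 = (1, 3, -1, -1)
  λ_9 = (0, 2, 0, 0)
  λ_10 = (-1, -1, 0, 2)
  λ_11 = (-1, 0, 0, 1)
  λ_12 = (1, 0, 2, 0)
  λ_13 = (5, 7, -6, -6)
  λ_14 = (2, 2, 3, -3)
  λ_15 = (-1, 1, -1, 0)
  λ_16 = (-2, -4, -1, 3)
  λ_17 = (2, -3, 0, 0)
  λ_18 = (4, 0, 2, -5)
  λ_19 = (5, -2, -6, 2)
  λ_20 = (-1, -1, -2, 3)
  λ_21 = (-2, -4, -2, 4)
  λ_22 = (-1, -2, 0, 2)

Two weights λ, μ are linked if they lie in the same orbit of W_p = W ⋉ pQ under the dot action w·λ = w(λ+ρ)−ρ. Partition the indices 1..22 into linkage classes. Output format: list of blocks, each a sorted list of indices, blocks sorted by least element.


Cartan matrix: type D_4 (|W|=192); un-permuting the 4 rows.

Folding the 22 weights λ_j+ρ into Ā_5 (reps in the given 4-coord order):

  λ_1+ρ ↦ (2, 1, 0, 1) · λ_2+ρ ↦ (1, 3, 0, 0) · λ_3+ρ ↦ (1, 3, 1, 0) · λ_4+ρ ↦ (1, 3, 1, 0) · λ_5+ρ ↦ (2, 1, 0, 1) · λ_6+ρ ↦ (0, 2, 0, 1) · λ_7+ρ ↦ (0, 1, 1, 1) · λ_8+ρ ↦ (1, 3, 1, 0) · λ_9+ρ ↦ (0, 2, 0, 1) · λ_10+ρ ↦ (0, 0, 1, 1) · λ_11+ρ ↦ (0, 1, 1, 1) · λ_12+ρ ↦ (0, 1, 1, 1) · λ_13+ρ ↦ (1, 3, 0, 0) · λ_14+ρ ↦ (0, 0, 1, 1) · λ_15+ρ ↦ (0, 2, 0, 1) · λ_16+ρ ↦ (1, 3, 0, 0) · λ_17+ρ ↦ (2, 1, 0, 1) · λ_18+ρ ↦ (1, 3, 1, 0) · λ_19+ρ ↦ (0, 1, 1, 1) · λ_20+ρ ↦ (0, 0, 1, 1) · λ_21+ρ ↦ (1, 3, 1, 0) · λ_22+ρ ↦ (0, 1, 1, 1)

These 22 weights hit 6 W_5-dot-orbits; sizes (3, 3, 5, 3, 5, 3):

[[1, 5, 17], [2, 13, 16], [3, 4, 8, 18, 21], [6, 9, 15], [7, 11, 12, 19, 22], [10, 14, 20]]


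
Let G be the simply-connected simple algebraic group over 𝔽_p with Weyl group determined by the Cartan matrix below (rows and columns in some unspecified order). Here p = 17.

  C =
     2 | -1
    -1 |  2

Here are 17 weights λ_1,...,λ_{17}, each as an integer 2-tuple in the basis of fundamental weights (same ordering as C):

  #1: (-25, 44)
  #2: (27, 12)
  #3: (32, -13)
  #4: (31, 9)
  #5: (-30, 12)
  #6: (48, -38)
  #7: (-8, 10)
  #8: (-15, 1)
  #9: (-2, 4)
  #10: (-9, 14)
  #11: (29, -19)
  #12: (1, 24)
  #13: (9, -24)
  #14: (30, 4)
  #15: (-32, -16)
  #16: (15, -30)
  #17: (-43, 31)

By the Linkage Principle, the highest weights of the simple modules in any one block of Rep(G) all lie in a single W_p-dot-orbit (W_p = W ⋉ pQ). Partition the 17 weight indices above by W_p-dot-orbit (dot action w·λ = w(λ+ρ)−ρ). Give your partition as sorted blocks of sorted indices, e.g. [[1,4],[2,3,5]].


Dynkin diagram of C (from the 2 off-diagonal −1 entries): A_2.

Folding the 17 weights λ_j+ρ into Ā_17 (reps in the given 2-coord order):

  1: (7, 4)
  2: (7, 4)
  3: (1, 4)
  4: (8, 7)
  5: (1, 4)
  6: (2, 12)
  7: (7, 4)
  8: (2, 12)
  9: (1, 4)
  10: (8, 7)
  11: (1, 4)
  12: (8, 7)
  13: (7, 4)
  14: (2, 12)
  15: (2, 12)
  16: (1, 4)
  17: (8, 7)

These 17 weights hit 4 W_17-dot-orbits; sizes (4, 5, 4, 4):

[[1, 2, 7, 13], [3, 5, 9, 11, 16], [4, 10, 12, 17], [6, 8, 14, 15]]


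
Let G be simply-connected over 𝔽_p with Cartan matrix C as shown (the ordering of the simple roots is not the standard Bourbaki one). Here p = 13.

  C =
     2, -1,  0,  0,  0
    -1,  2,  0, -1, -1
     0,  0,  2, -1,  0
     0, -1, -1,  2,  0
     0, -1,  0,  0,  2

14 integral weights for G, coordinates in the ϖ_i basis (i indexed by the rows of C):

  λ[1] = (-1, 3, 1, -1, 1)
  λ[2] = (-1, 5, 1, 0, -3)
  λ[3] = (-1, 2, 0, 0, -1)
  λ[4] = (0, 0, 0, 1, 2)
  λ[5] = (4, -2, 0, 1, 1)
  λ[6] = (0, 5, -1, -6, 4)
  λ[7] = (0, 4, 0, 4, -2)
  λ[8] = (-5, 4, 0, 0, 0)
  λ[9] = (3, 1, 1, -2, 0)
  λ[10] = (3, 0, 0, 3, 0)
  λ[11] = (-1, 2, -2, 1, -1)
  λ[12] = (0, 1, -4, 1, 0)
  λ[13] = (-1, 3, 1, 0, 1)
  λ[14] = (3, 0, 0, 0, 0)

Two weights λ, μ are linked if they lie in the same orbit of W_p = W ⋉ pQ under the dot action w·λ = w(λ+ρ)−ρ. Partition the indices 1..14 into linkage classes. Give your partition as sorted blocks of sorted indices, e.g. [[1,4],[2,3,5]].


Type D_5, rank 5, |W|=1920; reorder rows/cols to standard.

Each λ_j+ρ reduced to Ā_13; 5-tuples below use C's row order:

  λ_1 → (0, 4, 2, 0, 2)
  λ_2 → (0, 4, 2, 0, 2)
  λ_3 → (0, 3, 1, 1, 0)
  λ_4 → (1, 1, 1, 2, 3)
  λ_5 → (4, 1, 1, 1, 1)
  λ_6 → (1, 1, 5, 0, 5)
  λ_7 → (1, 1, 2, 1, 1)
  λ_8 → (4, 1, 1, 1, 1)
  λ_9 → (4, 1, 1, 1, 1)
  λ_10 → (4, 1, 1, 1, 1)
  λ_11 → (0, 3, 1, 1, 0)
  λ_12 → (1, 1, 2, 1, 1)
  λ_13 → (0, 4, 2, 0, 2)
  λ_14 → (4, 1, 1, 1, 1)

Grouping the 14 weights by Ā_13-representative: 6 linkage classes.

[[1, 2, 13], [3, 11], [4], [5, 8, 9, 10, 14], [6], [7, 12]]


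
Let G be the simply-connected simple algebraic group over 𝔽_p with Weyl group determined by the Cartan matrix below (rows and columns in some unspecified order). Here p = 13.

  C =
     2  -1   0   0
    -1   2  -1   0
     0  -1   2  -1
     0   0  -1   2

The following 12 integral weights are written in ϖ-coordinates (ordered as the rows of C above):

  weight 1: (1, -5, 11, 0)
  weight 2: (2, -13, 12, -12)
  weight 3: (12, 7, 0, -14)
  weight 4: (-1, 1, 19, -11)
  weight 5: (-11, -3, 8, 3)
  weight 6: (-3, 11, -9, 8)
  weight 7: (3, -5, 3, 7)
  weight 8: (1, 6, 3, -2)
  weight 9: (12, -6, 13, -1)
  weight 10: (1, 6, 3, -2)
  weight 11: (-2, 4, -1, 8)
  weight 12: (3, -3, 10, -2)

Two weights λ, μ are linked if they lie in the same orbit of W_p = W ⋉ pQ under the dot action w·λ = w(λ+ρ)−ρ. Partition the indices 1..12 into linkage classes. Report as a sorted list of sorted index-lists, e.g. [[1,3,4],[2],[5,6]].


Type A_4, rank 4, |W|=120; reorder rows/cols to standard.

λ_j+ρ reflected into Ā_13 (⟨·,θ^∨⟩≤13); 4-tuples as given:

    1: (2, 2, 8, 1)
    2: (2, 7, 3, 1)
    3: (0, 4, 0, 8)
    4: (2, 7, 3, 1)
    5: (2, 7, 3, 1)
    6: (2, 2, 8, 1)
    7: (0, 4, 0, 8)
    8: (2, 7, 3, 1)
    9: (0, 4, 0, 8)
    10: (2, 7, 3, 1)
    11: (0, 4, 0, 8)
    12: (2, 2, 8, 1)

Partition of {1..12} into 3 W_13-dot-orbits:

[[1, 6, 12], [2, 4, 5, 8, 10], [3, 7, 9, 11]]


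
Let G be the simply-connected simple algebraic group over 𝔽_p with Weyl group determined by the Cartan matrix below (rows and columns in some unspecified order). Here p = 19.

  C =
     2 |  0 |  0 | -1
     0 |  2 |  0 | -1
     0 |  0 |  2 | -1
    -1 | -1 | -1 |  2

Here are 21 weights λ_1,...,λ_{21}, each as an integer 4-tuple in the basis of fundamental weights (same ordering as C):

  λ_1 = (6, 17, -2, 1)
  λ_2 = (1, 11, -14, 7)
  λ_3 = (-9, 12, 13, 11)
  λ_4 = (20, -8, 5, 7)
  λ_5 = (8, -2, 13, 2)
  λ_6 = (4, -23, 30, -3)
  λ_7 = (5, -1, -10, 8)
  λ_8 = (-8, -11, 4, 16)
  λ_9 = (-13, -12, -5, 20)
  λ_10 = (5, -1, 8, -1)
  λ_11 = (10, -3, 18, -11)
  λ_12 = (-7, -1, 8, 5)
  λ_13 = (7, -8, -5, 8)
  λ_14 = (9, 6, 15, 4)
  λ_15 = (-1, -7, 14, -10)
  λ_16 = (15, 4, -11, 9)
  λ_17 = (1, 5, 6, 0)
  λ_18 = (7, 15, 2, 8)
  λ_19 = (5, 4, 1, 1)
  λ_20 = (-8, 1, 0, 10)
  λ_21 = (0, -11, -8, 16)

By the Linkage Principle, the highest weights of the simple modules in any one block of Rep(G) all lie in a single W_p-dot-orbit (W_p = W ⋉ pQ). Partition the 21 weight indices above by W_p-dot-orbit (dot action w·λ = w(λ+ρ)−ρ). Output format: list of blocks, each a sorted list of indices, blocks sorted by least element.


D_4 Cartan matrix, 4 simple roots permuted; ρ=(1,1,1,1).

Ā_19 reps of the 21 weights (D_4, coords as presented):

  [1] (1, 10, 7, 0);  [2] (2, 6, 7, 1);  [3] (7, 2, 1, 4);  [4] (2, 6, 7, 1);  [5] (2, 6, 7, 1);  [6] (4, 7, 2, 3);  [7] (6, 0, 9, 0);  [8] (4, 7, 2, 3);  [9] (6, 5, 2, 2);  [10] (6, 0, 9, 0);  [11] (1, 10, 7, 0);  [12] (6, 0, 9, 0);  [13] (6, 5, 2, 2);  [14] (4, 7, 2, 3);  [15] (6, 0, 9, 0);  [16] (4, 7, 2, 3);  [17] (2, 6, 7, 1);  [18] (2, 6, 7, 1);  [19] (6, 5, 2, 2);  [20] (7, 2, 1, 4);  [21] (1, 10, 7, 0)

Linkage partition of the 21 weights (6 classes, p=19):

[[1, 11, 21], [2, 4, 5, 17, 18], [3, 20], [6, 8, 14, 16], [7, 10, 12, 15], [9, 13, 19]]


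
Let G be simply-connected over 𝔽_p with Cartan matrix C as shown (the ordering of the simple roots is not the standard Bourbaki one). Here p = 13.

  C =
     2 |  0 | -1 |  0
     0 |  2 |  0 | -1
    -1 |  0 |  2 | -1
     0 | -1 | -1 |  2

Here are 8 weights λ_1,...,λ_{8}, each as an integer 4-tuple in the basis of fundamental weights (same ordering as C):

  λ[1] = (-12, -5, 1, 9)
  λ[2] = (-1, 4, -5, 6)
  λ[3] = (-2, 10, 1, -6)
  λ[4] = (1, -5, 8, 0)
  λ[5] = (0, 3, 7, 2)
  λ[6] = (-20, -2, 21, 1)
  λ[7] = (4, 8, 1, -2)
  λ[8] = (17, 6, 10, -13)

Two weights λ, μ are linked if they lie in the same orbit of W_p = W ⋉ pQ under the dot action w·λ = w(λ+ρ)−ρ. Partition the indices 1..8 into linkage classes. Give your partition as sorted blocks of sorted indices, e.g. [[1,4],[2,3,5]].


Root system A_4: the 4×4 matrix C matches after relabeling.

Each λ_j+ρ reduced to Ā_13; 4-tuples below use C's row order:

  1: (2, 1, 6, 3)
  2: (4, 5, 0, 3)
  3: (3, 6, 1, 1)
  4: (2, 1, 6, 3)
  5: (2, 1, 6, 3)
  6: (2, 1, 6, 3)
  7: (3, 6, 1, 1)
  8: (3, 6, 1, 1)

Partition of {1..8} into 3 W_13-dot-orbits:

[[1, 4, 5, 6], [2], [3, 7, 8]]
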